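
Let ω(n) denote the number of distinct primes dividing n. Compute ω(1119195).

6

1119195 = 3^2 · 124355
124355 = 5 · 24871
24871 = 7 · 3553
3553 = 11 · 323
323 = 17 · 19
1119195 = 3^2 · 5 · 7 · 11 · 17 · 19, which has 6 distinct prime factors.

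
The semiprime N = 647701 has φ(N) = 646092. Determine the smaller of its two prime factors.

φ(n) = (p−1)(q−1) = n − (p+q) + 1, so p + q = 647701 − 646092 + 1 = 1610.
p and q are the roots of t² − 1610t + 647701 = 0.
Discriminant: 1610² − 4·647701 = 2592100 − 2590804 = 1296; √1296 = 36.
q = (1610 − 36)/2 = 787, p = (1610 + 36)/2 = 823.
Check: 787 · 823 = 647701.

787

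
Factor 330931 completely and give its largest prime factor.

330931 = 59 · 5609
5609 = 71 · 79
79 is prime.
So 330931 = 59 · 71 · 79; the largest prime factor is 79.

79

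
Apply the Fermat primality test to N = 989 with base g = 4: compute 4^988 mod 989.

864

4^1 ≡ 4 (mod 989)
4^2 ≡ 4^2 = 16 ≡ 16 (mod 989)
4^4 ≡ 16^2 = 256 ≡ 256 (mod 989)
4^8 ≡ 256^2 = 65536 ≡ 262 (mod 989)
4^16 ≡ 262^2 = 68644 ≡ 403 (mod 989)
4^32 ≡ 403^2 = 162409 ≡ 213 (mod 989)
4^64 ≡ 213^2 = 45369 ≡ 864 (mod 989)
4^128 ≡ 864^2 = 746496 ≡ 790 (mod 989)
4^256 ≡ 790^2 = 624100 ≡ 41 (mod 989)
4^512 ≡ 41^2 = 1681 ≡ 692 (mod 989)
988 = 512 + 256 + 128 + 64 + 16 + 8 + 4 in binary powers of 2.
So 4^988 ≡ 692 · 41 · 790 · 864 · 403 · 262 · 256 ≡ 864 (mod 989).
Since 864 ≠ 1, base 4 is a Fermat witness: 989 is composite.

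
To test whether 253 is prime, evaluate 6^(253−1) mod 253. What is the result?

234

6^1 ≡ 6 (mod 253)
6^2 ≡ 6^2 = 36 ≡ 36 (mod 253)
6^4 ≡ 36^2 = 1296 ≡ 31 (mod 253)
6^8 ≡ 31^2 = 961 ≡ 202 (mod 253)
6^16 ≡ 202^2 = 40804 ≡ 71 (mod 253)
6^32 ≡ 71^2 = 5041 ≡ 234 (mod 253)
6^64 ≡ 234^2 = 54756 ≡ 108 (mod 253)
6^128 ≡ 108^2 = 11664 ≡ 26 (mod 253)
252 = 128 + 64 + 32 + 16 + 8 + 4 in binary powers of 2.
So 6^252 ≡ 26 · 108 · 234 · 71 · 202 · 31 ≡ 234 (mod 253).
Since 234 ≠ 1, base 6 is a Fermat witness: 253 is composite.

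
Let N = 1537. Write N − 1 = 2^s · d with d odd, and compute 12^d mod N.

191

1537 − 1 = 1536 = 2^9 · 3, so d = 3.
12^1 ≡ 12 (mod 1537)
12^2 ≡ 12^2 = 144 ≡ 144 (mod 1537)
3 = 2 + 1 in binary powers of 2.
So 12^3 ≡ 144 · 12 ≡ 191 (mod 1537).
Squaring chain: 191 → 1130 → 1190 → 523 → 1480 → 175 → 1422 → 929 → 784; never reaches −1, so base 12 is a Miller–Rabin witness that 1537 is composite.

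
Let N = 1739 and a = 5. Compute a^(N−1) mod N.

5^1 ≡ 5 (mod 1739)
5^2 ≡ 5^2 = 25 ≡ 25 (mod 1739)
5^4 ≡ 25^2 = 625 ≡ 625 (mod 1739)
5^8 ≡ 625^2 = 390625 ≡ 1089 (mod 1739)
5^16 ≡ 1089^2 = 1185921 ≡ 1662 (mod 1739)
5^32 ≡ 1662^2 = 2762244 ≡ 712 (mod 1739)
5^64 ≡ 712^2 = 506944 ≡ 895 (mod 1739)
5^128 ≡ 895^2 = 801025 ≡ 1085 (mod 1739)
5^256 ≡ 1085^2 = 1177225 ≡ 1661 (mod 1739)
5^512 ≡ 1661^2 = 2758921 ≡ 867 (mod 1739)
5^1024 ≡ 867^2 = 751689 ≡ 441 (mod 1739)
1738 = 1024 + 512 + 128 + 64 + 8 + 2 in binary powers of 2.
So 5^1738 ≡ 441 · 867 · 1085 · 895 · 1089 · 25 ≡ 474 (mod 1739).
Since 474 ≠ 1, base 5 is a Fermat witness: 1739 is composite.

474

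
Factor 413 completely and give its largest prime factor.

59

413 = 7 · 59
59 is prime.
So 413 = 7 · 59; the largest prime factor is 59.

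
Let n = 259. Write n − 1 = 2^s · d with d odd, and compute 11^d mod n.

36

259 − 1 = 258 = 2^1 · 129, so d = 129.
11^1 ≡ 11 (mod 259)
11^2 ≡ 11^2 = 121 ≡ 121 (mod 259)
11^4 ≡ 121^2 = 14641 ≡ 137 (mod 259)
11^8 ≡ 137^2 = 18769 ≡ 121 (mod 259)
11^16 ≡ 121^2 = 14641 ≡ 137 (mod 259)
11^32 ≡ 137^2 = 18769 ≡ 121 (mod 259)
11^64 ≡ 121^2 = 14641 ≡ 137 (mod 259)
11^128 ≡ 137^2 = 18769 ≡ 121 (mod 259)
129 = 128 + 1 in binary powers of 2.
So 11^129 ≡ 121 · 11 ≡ 36 (mod 259).
Squaring chain: 36; never reaches −1, so base 11 is a Miller–Rabin witness that 259 is composite.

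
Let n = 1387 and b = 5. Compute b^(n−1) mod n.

5^1 ≡ 5 (mod 1387)
5^2 ≡ 5^2 = 25 ≡ 25 (mod 1387)
5^4 ≡ 25^2 = 625 ≡ 625 (mod 1387)
5^8 ≡ 625^2 = 390625 ≡ 878 (mod 1387)
5^16 ≡ 878^2 = 770884 ≡ 1099 (mod 1387)
5^32 ≡ 1099^2 = 1207801 ≡ 1111 (mod 1387)
5^64 ≡ 1111^2 = 1234321 ≡ 1278 (mod 1387)
5^128 ≡ 1278^2 = 1633284 ≡ 785 (mod 1387)
5^256 ≡ 785^2 = 616225 ≡ 397 (mod 1387)
5^512 ≡ 397^2 = 157609 ≡ 878 (mod 1387)
5^1024 ≡ 878^2 = 770884 ≡ 1099 (mod 1387)
1386 = 1024 + 256 + 64 + 32 + 8 + 2 in binary powers of 2.
So 5^1386 ≡ 1099 · 397 · 1278 · 1111 · 878 · 25 ≡ 1122 (mod 1387).
Since 1122 ≠ 1, base 5 is a Fermat witness: 1387 is composite.

1122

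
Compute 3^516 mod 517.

3^1 ≡ 3 (mod 517)
3^2 ≡ 3^2 = 9 ≡ 9 (mod 517)
3^4 ≡ 9^2 = 81 ≡ 81 (mod 517)
3^8 ≡ 81^2 = 6561 ≡ 357 (mod 517)
3^16 ≡ 357^2 = 127449 ≡ 267 (mod 517)
3^32 ≡ 267^2 = 71289 ≡ 460 (mod 517)
3^64 ≡ 460^2 = 211600 ≡ 147 (mod 517)
3^128 ≡ 147^2 = 21609 ≡ 412 (mod 517)
3^256 ≡ 412^2 = 169744 ≡ 168 (mod 517)
3^512 ≡ 168^2 = 28224 ≡ 306 (mod 517)
516 = 512 + 4 in binary powers of 2.
So 3^516 ≡ 306 · 81 ≡ 487 (mod 517).
Since 487 ≠ 1, base 3 is a Fermat witness: 517 is composite.

487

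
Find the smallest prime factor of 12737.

47

12737 is odd.
Digit sum 20, not divisible by 3.
Ends in 7: not divisible by 5.
7: 12737 = 7·1819 + 4
11: 12737 = 11·1157 + 10
13: 12737 = 13·979 + 10
17: 12737 = 17·749 + 4
19: 12737 = 19·670 + 7
23: 12737 = 23·553 + 18
29: 12737 = 29·439 + 6
31: 12737 = 31·410 + 27
37: 12737 = 37·344 + 9
41: 12737 = 41·310 + 27
43: 12737 = 43·296 + 9
47: 12737 = 47·271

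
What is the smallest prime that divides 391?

391 is odd.
Digit sum 13, not divisible by 3.
Ends in 1: not divisible by 5.
7: 391 = 7·55 + 6
11: 391 = 11·35 + 6
13: 391 = 13·30 + 1
17: 391 = 17·23

17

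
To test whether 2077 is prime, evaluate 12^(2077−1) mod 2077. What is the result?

560

12^1 ≡ 12 (mod 2077)
12^2 ≡ 12^2 = 144 ≡ 144 (mod 2077)
12^4 ≡ 144^2 = 20736 ≡ 2043 (mod 2077)
12^8 ≡ 2043^2 = 4173849 ≡ 1156 (mod 2077)
12^16 ≡ 1156^2 = 1336336 ≡ 825 (mod 2077)
12^32 ≡ 825^2 = 680625 ≡ 1446 (mod 2077)
12^64 ≡ 1446^2 = 2090916 ≡ 1454 (mod 2077)
12^128 ≡ 1454^2 = 2114116 ≡ 1807 (mod 2077)
12^256 ≡ 1807^2 = 3265249 ≡ 205 (mod 2077)
12^512 ≡ 205^2 = 42025 ≡ 485 (mod 2077)
12^1024 ≡ 485^2 = 235225 ≡ 524 (mod 2077)
12^2048 ≡ 524^2 = 274576 ≡ 412 (mod 2077)
2076 = 2048 + 16 + 8 + 4 in binary powers of 2.
So 12^2076 ≡ 412 · 825 · 1156 · 2043 ≡ 560 (mod 2077).
Since 560 ≠ 1, base 12 is a Fermat witness: 2077 is composite.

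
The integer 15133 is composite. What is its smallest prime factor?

37

15133 is odd.
Digit sum 13, not divisible by 3.
Ends in 3: not divisible by 5.
7: 15133 = 7·2161 + 6
11: 15133 = 11·1375 + 8
13: 15133 = 13·1164 + 1
17: 15133 = 17·890 + 3
19: 15133 = 19·796 + 9
23: 15133 = 23·657 + 22
29: 15133 = 29·521 + 24
31: 15133 = 31·488 + 5
37: 15133 = 37·409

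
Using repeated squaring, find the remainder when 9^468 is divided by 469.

9^1 ≡ 9 (mod 469)
9^2 ≡ 9^2 = 81 ≡ 81 (mod 469)
9^4 ≡ 81^2 = 6561 ≡ 464 (mod 469)
9^8 ≡ 464^2 = 215296 ≡ 25 (mod 469)
9^16 ≡ 25^2 = 625 ≡ 156 (mod 469)
9^32 ≡ 156^2 = 24336 ≡ 417 (mod 469)
9^64 ≡ 417^2 = 173889 ≡ 359 (mod 469)
9^128 ≡ 359^2 = 128881 ≡ 375 (mod 469)
9^256 ≡ 375^2 = 140625 ≡ 394 (mod 469)
468 = 256 + 128 + 64 + 16 + 4 in binary powers of 2.
So 9^468 ≡ 394 · 375 · 359 · 156 · 464 ≡ 64 (mod 469).
Since 64 ≠ 1, base 9 is a Fermat witness: 469 is composite.

64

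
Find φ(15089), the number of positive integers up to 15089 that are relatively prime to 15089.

14820

Factor: 15089 = 79 · 191.
φ(15089) = (79−1) · (191−1) = 78 · 190 = 14820.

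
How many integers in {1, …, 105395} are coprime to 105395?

Factor: 105395 = 5 · 107 · 197.
φ(105395) = (5−1) · (107−1) · (197−1) = 4 · 106 · 196 = 83104.

83104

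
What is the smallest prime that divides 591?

3

591 is odd.
Digit sum 15, divisible by 3.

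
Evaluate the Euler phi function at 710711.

Factor: 710711 = 61^2 · 191.
φ(710711) = 61^1·(61−1) · (191−1) = 3660 · 190 = 695400.

695400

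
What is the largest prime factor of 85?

17

85 = 5 · 17
17 is prime.
So 85 = 5 · 17; the largest prime factor is 17.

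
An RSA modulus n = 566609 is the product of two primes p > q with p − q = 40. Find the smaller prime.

Since p = q + 40, we have 566609 = q(q + 40), so q² + 40q − 566609 = 0.
Discriminant: 40² + 4·566609 = 1600 + 2266436 = 2268036; √2268036 = 1506.
q = (−40 + 1506)/2 = 733, and p = q + 40 = 773.
Check: 733 · 773 = 566609.

733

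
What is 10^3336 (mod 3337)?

10^1 ≡ 10 (mod 3337)
10^2 ≡ 10^2 = 100 ≡ 100 (mod 3337)
10^4 ≡ 100^2 = 10000 ≡ 3326 (mod 3337)
10^8 ≡ 3326^2 = 11062276 ≡ 121 (mod 3337)
10^16 ≡ 121^2 = 14641 ≡ 1293 (mod 3337)
10^32 ≡ 1293^2 = 1671849 ≡ 12 (mod 3337)
10^64 ≡ 12^2 = 144 ≡ 144 (mod 3337)
10^128 ≡ 144^2 = 20736 ≡ 714 (mod 3337)
10^256 ≡ 714^2 = 509796 ≡ 2572 (mod 3337)
10^512 ≡ 2572^2 = 6615184 ≡ 1250 (mod 3337)
10^1024 ≡ 1250^2 = 1562500 ≡ 784 (mod 3337)
10^2048 ≡ 784^2 = 614656 ≡ 648 (mod 3337)
3336 = 2048 + 1024 + 256 + 8 in binary powers of 2.
So 10^3336 ≡ 648 · 784 · 2572 · 121 ≡ 2998 (mod 3337).
Since 2998 ≠ 1, base 10 is a Fermat witness: 3337 is composite.

2998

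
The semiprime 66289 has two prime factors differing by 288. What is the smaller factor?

Since p = q + 288, we have 66289 = q(q + 288), so q² + 288q − 66289 = 0.
Discriminant: 288² + 4·66289 = 82944 + 265156 = 348100; √348100 = 590.
q = (−288 + 590)/2 = 151, and p = q + 288 = 439.
Check: 151 · 439 = 66289.

151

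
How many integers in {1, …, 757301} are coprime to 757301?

Factor: 757301 = 67 · 89 · 127.
φ(757301) = (67−1) · (89−1) · (127−1) = 66 · 88 · 126 = 731808.

731808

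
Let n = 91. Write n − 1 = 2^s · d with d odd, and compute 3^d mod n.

91 − 1 = 90 = 2^1 · 45, so d = 45.
3^1 ≡ 3 (mod 91)
3^2 ≡ 3^2 = 9 ≡ 9 (mod 91)
3^4 ≡ 9^2 = 81 ≡ 81 (mod 91)
3^8 ≡ 81^2 = 6561 ≡ 9 (mod 91)
3^16 ≡ 9^2 = 81 ≡ 81 (mod 91)
3^32 ≡ 81^2 = 6561 ≡ 9 (mod 91)
45 = 32 + 8 + 4 + 1 in binary powers of 2.
So 3^45 ≡ 9 · 9 · 81 · 3 ≡ 27 (mod 91).
Squaring chain: 27; never reaches −1, so base 3 is a Miller–Rabin witness that 91 is composite.

27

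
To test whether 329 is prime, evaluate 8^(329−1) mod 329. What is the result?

8^1 ≡ 8 (mod 329)
8^2 ≡ 8^2 = 64 ≡ 64 (mod 329)
8^4 ≡ 64^2 = 4096 ≡ 148 (mod 329)
8^8 ≡ 148^2 = 21904 ≡ 190 (mod 329)
8^16 ≡ 190^2 = 36100 ≡ 239 (mod 329)
8^32 ≡ 239^2 = 57121 ≡ 204 (mod 329)
8^64 ≡ 204^2 = 41616 ≡ 162 (mod 329)
8^128 ≡ 162^2 = 26244 ≡ 253 (mod 329)
8^256 ≡ 253^2 = 64009 ≡ 183 (mod 329)
328 = 256 + 64 + 8 in binary powers of 2.
So 8^328 ≡ 183 · 162 · 190 ≡ 260 (mod 329).
Since 260 ≠ 1, base 8 is a Fermat witness: 329 is composite.

260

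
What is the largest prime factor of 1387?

1387 = 19 · 73
73 is prime.
So 1387 = 19 · 73; the largest prime factor is 73.

73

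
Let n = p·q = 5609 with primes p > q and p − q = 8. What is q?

Since p = q + 8, we have 5609 = q(q + 8), so q² + 8q − 5609 = 0.
Discriminant: 8² + 4·5609 = 64 + 22436 = 22500; √22500 = 150.
q = (−8 + 150)/2 = 71, and p = q + 8 = 79.
Check: 71 · 79 = 5609.

71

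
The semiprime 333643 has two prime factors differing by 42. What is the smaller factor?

Since p = q + 42, we have 333643 = q(q + 42), so q² + 42q − 333643 = 0.
Discriminant: 42² + 4·333643 = 1764 + 1334572 = 1336336; √1336336 = 1156.
q = (−42 + 1156)/2 = 557, and p = q + 42 = 599.
Check: 557 · 599 = 333643.

557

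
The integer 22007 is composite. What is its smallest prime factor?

22007 is odd.
Digit sum 11, not divisible by 3.
Ends in 7: not divisible by 5.
7: 22007 = 7·3143 + 6
11: 22007 = 11·2000 + 7
13: 22007 = 13·1692 + 11
17: 22007 = 17·1294 + 9
19: 22007 = 19·1158 + 5
23: 22007 = 23·956 + 19
29: 22007 = 29·758 + 25
31: 22007 = 31·709 + 28
37: 22007 = 37·594 + 29
41: 22007 = 41·536 + 31
43: 22007 = 43·511 + 34
47: 22007 = 47·468 + 11
53: 22007 = 53·415 + 12
59: 22007 = 59·373

59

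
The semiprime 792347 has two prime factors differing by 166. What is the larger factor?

977

Since p = q + 166, we have 792347 = q(q + 166), so q² + 166q − 792347 = 0.
Discriminant: 166² + 4·792347 = 27556 + 3169388 = 3196944; √3196944 = 1788.
q = (−166 + 1788)/2 = 811, and p = q + 166 = 977.
Check: 811 · 977 = 792347.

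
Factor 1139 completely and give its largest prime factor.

1139 = 17 · 67
67 is prime.
So 1139 = 17 · 67; the largest prime factor is 67.

67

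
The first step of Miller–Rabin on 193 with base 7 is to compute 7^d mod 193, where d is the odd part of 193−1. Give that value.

150

193 − 1 = 192 = 2^6 · 3, so d = 3.
7^1 ≡ 7 (mod 193)
7^2 ≡ 7^2 = 49 ≡ 49 (mod 193)
3 = 2 + 1 in binary powers of 2.
So 7^3 ≡ 49 · 7 ≡ 150 (mod 193).
Squaring chain: 150 → 112 → 192 → 1 → 1 → 1; reaches −1, so base 7 does not prove 193 composite.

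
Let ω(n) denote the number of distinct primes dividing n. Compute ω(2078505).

6

2078505 = 3^2 · 230945
230945 = 5 · 46189
46189 = 11 · 4199
4199 = 13 · 323
323 = 17 · 19
2078505 = 3^2 · 5 · 11 · 13 · 17 · 19, which has 6 distinct prime factors.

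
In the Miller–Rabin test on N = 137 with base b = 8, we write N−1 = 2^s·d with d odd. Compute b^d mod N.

137 − 1 = 136 = 2^3 · 17, so d = 17.
8^1 ≡ 8 (mod 137)
8^2 ≡ 8^2 = 64 ≡ 64 (mod 137)
8^4 ≡ 64^2 = 4096 ≡ 123 (mod 137)
8^8 ≡ 123^2 = 15129 ≡ 59 (mod 137)
8^16 ≡ 59^2 = 3481 ≡ 56 (mod 137)
17 = 16 + 1 in binary powers of 2.
So 8^17 ≡ 56 · 8 ≡ 37 (mod 137).
Squaring chain: 37 → 136 → 1; reaches −1, so base 8 does not prove 137 composite.

37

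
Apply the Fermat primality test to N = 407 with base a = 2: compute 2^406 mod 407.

2^1 ≡ 2 (mod 407)
2^2 ≡ 2^2 = 4 ≡ 4 (mod 407)
2^4 ≡ 4^2 = 16 ≡ 16 (mod 407)
2^8 ≡ 16^2 = 256 ≡ 256 (mod 407)
2^16 ≡ 256^2 = 65536 ≡ 9 (mod 407)
2^32 ≡ 9^2 = 81 ≡ 81 (mod 407)
2^64 ≡ 81^2 = 6561 ≡ 49 (mod 407)
2^128 ≡ 49^2 = 2401 ≡ 366 (mod 407)
2^256 ≡ 366^2 = 133956 ≡ 53 (mod 407)
406 = 256 + 128 + 16 + 4 + 2 in binary powers of 2.
So 2^406 ≡ 53 · 366 · 9 · 16 · 4 ≡ 284 (mod 407).
Since 284 ≠ 1, base 2 is a Fermat witness: 407 is composite.

284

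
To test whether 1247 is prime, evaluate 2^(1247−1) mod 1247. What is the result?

173

2^1 ≡ 2 (mod 1247)
2^2 ≡ 2^2 = 4 ≡ 4 (mod 1247)
2^4 ≡ 4^2 = 16 ≡ 16 (mod 1247)
2^8 ≡ 16^2 = 256 ≡ 256 (mod 1247)
2^16 ≡ 256^2 = 65536 ≡ 692 (mod 1247)
2^32 ≡ 692^2 = 478864 ≡ 16 (mod 1247)
2^64 ≡ 16^2 = 256 ≡ 256 (mod 1247)
2^128 ≡ 256^2 = 65536 ≡ 692 (mod 1247)
2^256 ≡ 692^2 = 478864 ≡ 16 (mod 1247)
2^512 ≡ 16^2 = 256 ≡ 256 (mod 1247)
2^1024 ≡ 256^2 = 65536 ≡ 692 (mod 1247)
1246 = 1024 + 128 + 64 + 16 + 8 + 4 + 2 in binary powers of 2.
So 2^1246 ≡ 692 · 692 · 256 · 692 · 256 · 16 · 4 ≡ 173 (mod 1247).
Since 173 ≠ 1, base 2 is a Fermat witness: 1247 is composite.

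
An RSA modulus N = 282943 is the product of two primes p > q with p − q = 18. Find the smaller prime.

523

Since p = q + 18, we have 282943 = q(q + 18), so q² + 18q − 282943 = 0.
Discriminant: 18² + 4·282943 = 324 + 1131772 = 1132096; √1132096 = 1064.
q = (−18 + 1064)/2 = 523, and p = q + 18 = 541.
Check: 523 · 541 = 282943.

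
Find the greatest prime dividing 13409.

13409 = 11 · 1219
1219 = 23 · 53
53 is prime.
So 13409 = 11 · 23 · 53; the largest prime factor is 53.

53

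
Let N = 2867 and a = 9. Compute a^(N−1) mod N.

619

9^1 ≡ 9 (mod 2867)
9^2 ≡ 9^2 = 81 ≡ 81 (mod 2867)
9^4 ≡ 81^2 = 6561 ≡ 827 (mod 2867)
9^8 ≡ 827^2 = 683929 ≡ 1583 (mod 2867)
9^16 ≡ 1583^2 = 2505889 ≡ 131 (mod 2867)
9^32 ≡ 131^2 = 17161 ≡ 2826 (mod 2867)
9^64 ≡ 2826^2 = 7986276 ≡ 1681 (mod 2867)
9^128 ≡ 1681^2 = 2825761 ≡ 1766 (mod 2867)
9^256 ≡ 1766^2 = 3118756 ≡ 2327 (mod 2867)
9^512 ≡ 2327^2 = 5414929 ≡ 2033 (mod 2867)
9^1024 ≡ 2033^2 = 4133089 ≡ 1742 (mod 2867)
9^2048 ≡ 1742^2 = 3034564 ≡ 1278 (mod 2867)
2866 = 2048 + 512 + 256 + 32 + 16 + 2 in binary powers of 2.
So 9^2866 ≡ 1278 · 2033 · 2327 · 2826 · 131 · 81 ≡ 619 (mod 2867).
Since 619 ≠ 1, base 9 is a Fermat witness: 2867 is composite.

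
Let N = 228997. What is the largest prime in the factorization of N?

228997 = 31 · 7387
7387 = 83 · 89
89 is prime.
So 228997 = 31 · 83 · 89; the largest prime factor is 89.

89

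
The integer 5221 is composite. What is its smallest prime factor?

5221 is odd.
Digit sum 10, not divisible by 3.
Ends in 1: not divisible by 5.
7: 5221 = 7·745 + 6
11: 5221 = 11·474 + 7
13: 5221 = 13·401 + 8
17: 5221 = 17·307 + 2
19: 5221 = 19·274 + 15
23: 5221 = 23·227

23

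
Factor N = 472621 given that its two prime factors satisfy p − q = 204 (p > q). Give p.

Since p = q + 204, we have 472621 = q(q + 204), so q² + 204q − 472621 = 0.
Discriminant: 204² + 4·472621 = 41616 + 1890484 = 1932100; √1932100 = 1390.
q = (−204 + 1390)/2 = 593, and p = q + 204 = 797.
Check: 593 · 797 = 472621.

797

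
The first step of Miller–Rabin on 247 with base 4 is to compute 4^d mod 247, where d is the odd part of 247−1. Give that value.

220

247 − 1 = 246 = 2^1 · 123, so d = 123.
4^1 ≡ 4 (mod 247)
4^2 ≡ 4^2 = 16 ≡ 16 (mod 247)
4^4 ≡ 16^2 = 256 ≡ 9 (mod 247)
4^8 ≡ 9^2 = 81 ≡ 81 (mod 247)
4^16 ≡ 81^2 = 6561 ≡ 139 (mod 247)
4^32 ≡ 139^2 = 19321 ≡ 55 (mod 247)
4^64 ≡ 55^2 = 3025 ≡ 61 (mod 247)
123 = 64 + 32 + 16 + 8 + 2 + 1 in binary powers of 2.
So 4^123 ≡ 61 · 55 · 139 · 81 · 16 · 4 ≡ 220 (mod 247).
Squaring chain: 220; never reaches −1, so base 4 is a Miller–Rabin witness that 247 is composite.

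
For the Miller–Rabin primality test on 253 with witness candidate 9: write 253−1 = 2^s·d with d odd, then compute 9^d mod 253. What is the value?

253 − 1 = 252 = 2^2 · 63, so d = 63.
9^1 ≡ 9 (mod 253)
9^2 ≡ 9^2 = 81 ≡ 81 (mod 253)
9^4 ≡ 81^2 = 6561 ≡ 236 (mod 253)
9^8 ≡ 236^2 = 55696 ≡ 36 (mod 253)
9^16 ≡ 36^2 = 1296 ≡ 31 (mod 253)
9^32 ≡ 31^2 = 961 ≡ 202 (mod 253)
63 = 32 + 16 + 8 + 4 + 2 + 1 in binary powers of 2.
So 9^63 ≡ 202 · 31 · 36 · 236 · 81 · 9 ≡ 36 (mod 253).
Squaring chain: 36 → 31; never reaches −1, so base 9 is a Miller–Rabin witness that 253 is composite.

36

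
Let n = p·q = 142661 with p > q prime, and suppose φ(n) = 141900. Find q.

φ(n) = (p−1)(q−1) = n − (p+q) + 1, so p + q = 142661 − 141900 + 1 = 762.
p and q are the roots of t² − 762t + 142661 = 0.
Discriminant: 762² − 4·142661 = 580644 − 570644 = 10000; √10000 = 100.
q = (762 − 100)/2 = 331, p = (762 + 100)/2 = 431.
Check: 331 · 431 = 142661.

331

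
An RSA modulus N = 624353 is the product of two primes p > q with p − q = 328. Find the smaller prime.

643

Since p = q + 328, we have 624353 = q(q + 328), so q² + 328q − 624353 = 0.
Discriminant: 328² + 4·624353 = 107584 + 2497412 = 2604996; √2604996 = 1614.
q = (−328 + 1614)/2 = 643, and p = q + 328 = 971.
Check: 643 · 971 = 624353.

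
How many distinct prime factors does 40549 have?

3

40549 = 23 · 1763
1763 = 41 · 43
40549 = 23 · 41 · 43, which has 3 distinct prime factors.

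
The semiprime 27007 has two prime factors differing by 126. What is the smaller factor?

Since p = q + 126, we have 27007 = q(q + 126), so q² + 126q − 27007 = 0.
Discriminant: 126² + 4·27007 = 15876 + 108028 = 123904; √123904 = 352.
q = (−126 + 352)/2 = 113, and p = q + 126 = 239.
Check: 113 · 239 = 27007.

113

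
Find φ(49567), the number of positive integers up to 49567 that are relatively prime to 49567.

Factor: 49567 = 7 · 73 · 97.
φ(49567) = (7−1) · (73−1) · (97−1) = 6 · 72 · 96 = 41472.

41472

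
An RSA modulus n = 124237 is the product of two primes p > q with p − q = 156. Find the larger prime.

439

Since p = q + 156, we have 124237 = q(q + 156), so q² + 156q − 124237 = 0.
Discriminant: 156² + 4·124237 = 24336 + 496948 = 521284; √521284 = 722.
q = (−156 + 722)/2 = 283, and p = q + 156 = 439.
Check: 283 · 439 = 124237.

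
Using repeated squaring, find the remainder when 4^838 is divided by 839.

1

4^1 ≡ 4 (mod 839)
4^2 ≡ 4^2 = 16 ≡ 16 (mod 839)
4^4 ≡ 16^2 = 256 ≡ 256 (mod 839)
4^8 ≡ 256^2 = 65536 ≡ 94 (mod 839)
4^16 ≡ 94^2 = 8836 ≡ 446 (mod 839)
4^32 ≡ 446^2 = 198916 ≡ 73 (mod 839)
4^64 ≡ 73^2 = 5329 ≡ 295 (mod 839)
4^128 ≡ 295^2 = 87025 ≡ 608 (mod 839)
4^256 ≡ 608^2 = 369664 ≡ 504 (mod 839)
4^512 ≡ 504^2 = 254016 ≡ 638 (mod 839)
838 = 512 + 256 + 64 + 4 + 2 in binary powers of 2.
So 4^838 ≡ 638 · 504 · 295 · 256 · 16 ≡ 1 (mod 839).
Since the result is 1, base 4 gives no evidence that 839 is composite.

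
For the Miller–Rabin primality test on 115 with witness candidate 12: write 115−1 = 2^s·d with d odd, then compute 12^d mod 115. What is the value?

115 − 1 = 114 = 2^1 · 57, so d = 57.
12^1 ≡ 12 (mod 115)
12^2 ≡ 12^2 = 144 ≡ 29 (mod 115)
12^4 ≡ 29^2 = 841 ≡ 36 (mod 115)
12^8 ≡ 36^2 = 1296 ≡ 31 (mod 115)
12^16 ≡ 31^2 = 961 ≡ 41 (mod 115)
12^32 ≡ 41^2 = 1681 ≡ 71 (mod 115)
57 = 32 + 16 + 8 + 1 in binary powers of 2.
So 12^57 ≡ 71 · 41 · 31 · 12 ≡ 52 (mod 115).
Squaring chain: 52; never reaches −1, so base 12 is a Miller–Rabin witness that 115 is composite.

52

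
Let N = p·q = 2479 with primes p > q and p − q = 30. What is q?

37

Since p = q + 30, we have 2479 = q(q + 30), so q² + 30q − 2479 = 0.
Discriminant: 30² + 4·2479 = 900 + 9916 = 10816; √10816 = 104.
q = (−30 + 104)/2 = 37, and p = q + 30 = 67.
Check: 37 · 67 = 2479.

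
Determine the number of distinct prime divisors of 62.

2

62 = 2 · 31
62 = 2 · 31, which has 2 distinct prime factors.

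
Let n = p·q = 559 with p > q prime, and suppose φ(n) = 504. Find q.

13

φ(n) = (p−1)(q−1) = n − (p+q) + 1, so p + q = 559 − 504 + 1 = 56.
p and q are the roots of t² − 56t + 559 = 0.
Discriminant: 56² − 4·559 = 3136 − 2236 = 900; √900 = 30.
q = (56 − 30)/2 = 13, p = (56 + 30)/2 = 43.
Check: 13 · 43 = 559.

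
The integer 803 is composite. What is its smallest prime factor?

11

803 is odd.
Digit sum 11, not divisible by 3.
Ends in 3: not divisible by 5.
7: 803 = 7·114 + 5
11: 803 = 11·73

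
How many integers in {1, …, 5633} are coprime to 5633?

Factor: 5633 = 43 · 131.
φ(5633) = (43−1) · (131−1) = 42 · 130 = 5460.

5460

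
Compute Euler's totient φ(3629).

3420

Factor: 3629 = 19 · 191.
φ(3629) = (19−1) · (191−1) = 18 · 190 = 3420.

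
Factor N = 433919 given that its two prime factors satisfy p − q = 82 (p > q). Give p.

Since p = q + 82, we have 433919 = q(q + 82), so q² + 82q − 433919 = 0.
Discriminant: 82² + 4·433919 = 6724 + 1735676 = 1742400; √1742400 = 1320.
q = (−82 + 1320)/2 = 619, and p = q + 82 = 701.
Check: 619 · 701 = 433919.

701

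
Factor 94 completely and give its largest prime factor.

47

94 = 2 · 47
47 is prime.
So 94 = 2 · 47; the largest prime factor is 47.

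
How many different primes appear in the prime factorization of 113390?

113390 = 2 · 56695
56695 = 5 · 11339
11339 = 17 · 667
667 = 23 · 29
113390 = 2 · 5 · 17 · 23 · 29, which has 5 distinct prime factors.

5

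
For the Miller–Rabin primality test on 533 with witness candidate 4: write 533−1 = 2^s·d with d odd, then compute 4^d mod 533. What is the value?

533 − 1 = 532 = 2^2 · 133, so d = 133.
4^1 ≡ 4 (mod 533)
4^2 ≡ 4^2 = 16 ≡ 16 (mod 533)
4^4 ≡ 16^2 = 256 ≡ 256 (mod 533)
4^8 ≡ 256^2 = 65536 ≡ 510 (mod 533)
4^16 ≡ 510^2 = 260100 ≡ 529 (mod 533)
4^32 ≡ 529^2 = 279841 ≡ 16 (mod 533)
4^64 ≡ 16^2 = 256 ≡ 256 (mod 533)
4^128 ≡ 256^2 = 65536 ≡ 510 (mod 533)
133 = 128 + 4 + 1 in binary powers of 2.
So 4^133 ≡ 510 · 256 · 4 ≡ 433 (mod 533).
Squaring chain: 433 → 406; never reaches −1, so base 4 is a Miller–Rabin witness that 533 is composite.

433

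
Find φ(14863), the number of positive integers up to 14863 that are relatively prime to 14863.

14608

Factor: 14863 = 89 · 167.
φ(14863) = (89−1) · (167−1) = 88 · 166 = 14608.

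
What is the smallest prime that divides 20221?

73

20221 is odd.
Digit sum 7, not divisible by 3.
Ends in 1: not divisible by 5.
7: 20221 = 7·2888 + 5
11: 20221 = 11·1838 + 3
13: 20221 = 13·1555 + 6
17: 20221 = 17·1189 + 8
19: 20221 = 19·1064 + 5
23: 20221 = 23·879 + 4
29: 20221 = 29·697 + 8
31: 20221 = 31·652 + 9
37: 20221 = 37·546 + 19
41: 20221 = 41·493 + 8
43: 20221 = 43·470 + 11
47: 20221 = 47·430 + 11
53: 20221 = 53·381 + 28
59: 20221 = 59·342 + 43
61: 20221 = 61·331 + 30
67: 20221 = 67·301 + 54
71: 20221 = 71·284 + 57
73: 20221 = 73·277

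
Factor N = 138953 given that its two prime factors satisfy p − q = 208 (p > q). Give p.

Since p = q + 208, we have 138953 = q(q + 208), so q² + 208q − 138953 = 0.
Discriminant: 208² + 4·138953 = 43264 + 555812 = 599076; √599076 = 774.
q = (−208 + 774)/2 = 283, and p = q + 208 = 491.
Check: 283 · 491 = 138953.

491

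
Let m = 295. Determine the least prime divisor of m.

5

295 is odd.
Digit sum 16, not divisible by 3.
Ends in 5: divisible by 5.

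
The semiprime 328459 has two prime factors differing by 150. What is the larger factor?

653

Since p = q + 150, we have 328459 = q(q + 150), so q² + 150q − 328459 = 0.
Discriminant: 150² + 4·328459 = 22500 + 1313836 = 1336336; √1336336 = 1156.
q = (−150 + 1156)/2 = 503, and p = q + 150 = 653.
Check: 503 · 653 = 328459.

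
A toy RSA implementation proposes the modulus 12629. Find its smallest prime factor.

12629 is odd.
Digit sum 20, not divisible by 3.
Ends in 9: not divisible by 5.
7: 12629 = 7·1804 + 1
11: 12629 = 11·1148 + 1
13: 12629 = 13·971 + 6
17: 12629 = 17·742 + 15
19: 12629 = 19·664 + 13
23: 12629 = 23·549 + 2
29: 12629 = 29·435 + 14
31: 12629 = 31·407 + 12
37: 12629 = 37·341 + 12
41: 12629 = 41·308 + 1
43: 12629 = 43·293 + 30
47: 12629 = 47·268 + 33
53: 12629 = 53·238 + 15
59: 12629 = 59·214 + 3
61: 12629 = 61·207 + 2
67: 12629 = 67·188 + 33
71: 12629 = 71·177 + 62
73: 12629 = 73·173

73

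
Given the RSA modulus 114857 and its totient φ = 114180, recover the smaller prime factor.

φ(n) = (p−1)(q−1) = n − (p+q) + 1, so p + q = 114857 − 114180 + 1 = 678.
p and q are the roots of t² − 678t + 114857 = 0.
Discriminant: 678² − 4·114857 = 459684 − 459428 = 256; √256 = 16.
q = (678 − 16)/2 = 331, p = (678 + 16)/2 = 347.
Check: 331 · 347 = 114857.

331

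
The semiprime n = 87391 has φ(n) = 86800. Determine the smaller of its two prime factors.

φ(n) = (p−1)(q−1) = n − (p+q) + 1, so p + q = 87391 − 86800 + 1 = 592.
p and q are the roots of t² − 592t + 87391 = 0.
Discriminant: 592² − 4·87391 = 350464 − 349564 = 900; √900 = 30.
q = (592 − 30)/2 = 281, p = (592 + 30)/2 = 311.
Check: 281 · 311 = 87391.

281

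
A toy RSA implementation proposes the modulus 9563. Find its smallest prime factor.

9563 is odd.
Digit sum 23, not divisible by 3.
Ends in 3: not divisible by 5.
7: 9563 = 7·1366 + 1
11: 9563 = 11·869 + 4
13: 9563 = 13·735 + 8
17: 9563 = 17·562 + 9
19: 9563 = 19·503 + 6
23: 9563 = 23·415 + 18
29: 9563 = 29·329 + 22
31: 9563 = 31·308 + 15
37: 9563 = 37·258 + 17
41: 9563 = 41·233 + 10
43: 9563 = 43·222 + 17
47: 9563 = 47·203 + 22
53: 9563 = 53·180 + 23
59: 9563 = 59·162 + 5
61: 9563 = 61·156 + 47
67: 9563 = 67·142 + 49
71: 9563 = 71·134 + 49
73: 9563 = 73·131

73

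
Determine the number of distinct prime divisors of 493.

2

493 = 17 · 29
493 = 17 · 29, which has 2 distinct prime factors.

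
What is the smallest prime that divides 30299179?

30299179 is odd.
Digit sum 40, not divisible by 3.
Ends in 9: not divisible by 5.
7: 30299179 = 7·4328454 + 1
11: 30299179 = 11·2754470 + 9
13: 30299179 = 13·2330706 + 1
17: 30299179 = 17·1782304 + 11
19: 30299179 = 19·1594693 + 12
23: 30299179 = 23·1317355 + 14
29: 30299179 = 29·1044799 + 8
31: 30299179 = 31·977392 + 27
37: 30299179 = 37·818896 + 27
41: 30299179 = 41·739004 + 15
43: 30299179 = 43·704632 + 3
47: 30299179 = 47·644663 + 18
53: 30299179 = 53·571682 + 33
59: 30299179 = 59·513545 + 24
61: 30299179 = 61·496707 + 52
67: 30299179 = 67·452226 + 37
71: 30299179 = 71·426749

71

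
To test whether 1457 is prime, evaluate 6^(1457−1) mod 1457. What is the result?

6^1 ≡ 6 (mod 1457)
6^2 ≡ 6^2 = 36 ≡ 36 (mod 1457)
6^4 ≡ 36^2 = 1296 ≡ 1296 (mod 1457)
6^8 ≡ 1296^2 = 1679616 ≡ 1152 (mod 1457)
6^16 ≡ 1152^2 = 1327104 ≡ 1234 (mod 1457)
6^32 ≡ 1234^2 = 1522756 ≡ 191 (mod 1457)
6^64 ≡ 191^2 = 36481 ≡ 56 (mod 1457)
6^128 ≡ 56^2 = 3136 ≡ 222 (mod 1457)
6^256 ≡ 222^2 = 49284 ≡ 1203 (mod 1457)
6^512 ≡ 1203^2 = 1447209 ≡ 408 (mod 1457)
6^1024 ≡ 408^2 = 166464 ≡ 366 (mod 1457)
1456 = 1024 + 256 + 128 + 32 + 16 in binary powers of 2.
So 6^1456 ≡ 366 · 1203 · 222 · 191 · 1234 ≡ 521 (mod 1457).
Since 521 ≠ 1, base 6 is a Fermat witness: 1457 is composite.

521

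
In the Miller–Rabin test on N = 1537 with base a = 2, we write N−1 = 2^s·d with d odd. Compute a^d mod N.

8

1537 − 1 = 1536 = 2^9 · 3, so d = 3.
2^1 ≡ 2 (mod 1537)
2^2 ≡ 2^2 = 4 ≡ 4 (mod 1537)
3 = 2 + 1 in binary powers of 2.
So 2^3 ≡ 4 · 2 ≡ 8 (mod 1537).
Squaring chain: 8 → 64 → 1022 → 861 → 487 → 471 → 513 → 342 → 152; never reaches −1, so base 2 is a Miller–Rabin witness that 1537 is composite.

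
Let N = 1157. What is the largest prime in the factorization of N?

1157 = 13 · 89
89 is prime.
So 1157 = 13 · 89; the largest prime factor is 89.

89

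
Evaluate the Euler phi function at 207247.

191232

Factor: 207247 = 17 · 73 · 167.
φ(207247) = (17−1) · (73−1) · (167−1) = 16 · 72 · 166 = 191232.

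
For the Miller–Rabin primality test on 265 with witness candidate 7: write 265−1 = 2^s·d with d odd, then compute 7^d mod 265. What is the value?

265 − 1 = 264 = 2^3 · 33, so d = 33.
7^1 ≡ 7 (mod 265)
7^2 ≡ 7^2 = 49 ≡ 49 (mod 265)
7^4 ≡ 49^2 = 2401 ≡ 16 (mod 265)
7^8 ≡ 16^2 = 256 ≡ 256 (mod 265)
7^16 ≡ 256^2 = 65536 ≡ 81 (mod 265)
7^32 ≡ 81^2 = 6561 ≡ 201 (mod 265)
33 = 32 + 1 in binary powers of 2.
So 7^33 ≡ 201 · 7 ≡ 82 (mod 265).
Squaring chain: 82 → 99 → 261; never reaches −1, so base 7 is a Miller–Rabin witness that 265 is composite.

82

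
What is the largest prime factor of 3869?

73

3869 = 53 · 73
73 is prime.
So 3869 = 53 · 73; the largest prime factor is 73.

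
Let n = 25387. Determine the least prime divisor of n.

25387 is odd.
Digit sum 25, not divisible by 3.
Ends in 7: not divisible by 5.
7: 25387 = 7·3626 + 5
11: 25387 = 11·2307 + 10
13: 25387 = 13·1952 + 11
17: 25387 = 17·1493 + 6
19: 25387 = 19·1336 + 3
23: 25387 = 23·1103 + 18
29: 25387 = 29·875 + 12
31: 25387 = 31·818 + 29
37: 25387 = 37·686 + 5
41: 25387 = 41·619 + 8
43: 25387 = 43·590 + 17
47: 25387 = 47·540 + 7
53: 25387 = 53·479

53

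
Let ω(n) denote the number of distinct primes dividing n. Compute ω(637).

2

637 = 7^2 · 13
637 = 7^2 · 13, which has 2 distinct prime factors.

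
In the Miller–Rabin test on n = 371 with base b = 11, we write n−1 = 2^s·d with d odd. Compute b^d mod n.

371 − 1 = 370 = 2^1 · 185, so d = 185.
11^1 ≡ 11 (mod 371)
11^2 ≡ 11^2 = 121 ≡ 121 (mod 371)
11^4 ≡ 121^2 = 14641 ≡ 172 (mod 371)
11^8 ≡ 172^2 = 29584 ≡ 275 (mod 371)
11^16 ≡ 275^2 = 75625 ≡ 312 (mod 371)
11^32 ≡ 312^2 = 97344 ≡ 142 (mod 371)
11^64 ≡ 142^2 = 20164 ≡ 130 (mod 371)
11^128 ≡ 130^2 = 16900 ≡ 205 (mod 371)
185 = 128 + 32 + 16 + 8 + 1 in binary powers of 2.
So 11^185 ≡ 205 · 142 · 312 · 275 · 11 ≡ 324 (mod 371).
Squaring chain: 324; never reaches −1, so base 11 is a Miller–Rabin witness that 371 is composite.

324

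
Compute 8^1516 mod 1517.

174

8^1 ≡ 8 (mod 1517)
8^2 ≡ 8^2 = 64 ≡ 64 (mod 1517)
8^4 ≡ 64^2 = 4096 ≡ 1062 (mod 1517)
8^8 ≡ 1062^2 = 1127844 ≡ 713 (mod 1517)
8^16 ≡ 713^2 = 508369 ≡ 174 (mod 1517)
8^32 ≡ 174^2 = 30276 ≡ 1453 (mod 1517)
8^64 ≡ 1453^2 = 2111209 ≡ 1062 (mod 1517)
8^128 ≡ 1062^2 = 1127844 ≡ 713 (mod 1517)
8^256 ≡ 713^2 = 508369 ≡ 174 (mod 1517)
8^512 ≡ 174^2 = 30276 ≡ 1453 (mod 1517)
8^1024 ≡ 1453^2 = 2111209 ≡ 1062 (mod 1517)
1516 = 1024 + 256 + 128 + 64 + 32 + 8 + 4 in binary powers of 2.
So 8^1516 ≡ 1062 · 174 · 713 · 1062 · 1453 · 713 · 1062 ≡ 174 (mod 1517).
Since 174 ≠ 1, base 8 is a Fermat witness: 1517 is composite.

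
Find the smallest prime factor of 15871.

59

15871 is odd.
Digit sum 22, not divisible by 3.
Ends in 1: not divisible by 5.
7: 15871 = 7·2267 + 2
11: 15871 = 11·1442 + 9
13: 15871 = 13·1220 + 11
17: 15871 = 17·933 + 10
19: 15871 = 19·835 + 6
23: 15871 = 23·690 + 1
29: 15871 = 29·547 + 8
31: 15871 = 31·511 + 30
37: 15871 = 37·428 + 35
41: 15871 = 41·387 + 4
43: 15871 = 43·369 + 4
47: 15871 = 47·337 + 32
53: 15871 = 53·299 + 24
59: 15871 = 59·269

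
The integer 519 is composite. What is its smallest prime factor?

3

519 is odd.
Digit sum 15, divisible by 3.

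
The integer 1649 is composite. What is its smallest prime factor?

1649 is odd.
Digit sum 20, not divisible by 3.
Ends in 9: not divisible by 5.
7: 1649 = 7·235 + 4
11: 1649 = 11·149 + 10
13: 1649 = 13·126 + 11
17: 1649 = 17·97

17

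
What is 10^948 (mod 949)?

729

10^1 ≡ 10 (mod 949)
10^2 ≡ 10^2 = 100 ≡ 100 (mod 949)
10^4 ≡ 100^2 = 10000 ≡ 510 (mod 949)
10^8 ≡ 510^2 = 260100 ≡ 74 (mod 949)
10^16 ≡ 74^2 = 5476 ≡ 731 (mod 949)
10^32 ≡ 731^2 = 534361 ≡ 74 (mod 949)
10^64 ≡ 74^2 = 5476 ≡ 731 (mod 949)
10^128 ≡ 731^2 = 534361 ≡ 74 (mod 949)
10^256 ≡ 74^2 = 5476 ≡ 731 (mod 949)
10^512 ≡ 731^2 = 534361 ≡ 74 (mod 949)
948 = 512 + 256 + 128 + 32 + 16 + 4 in binary powers of 2.
So 10^948 ≡ 74 · 731 · 74 · 74 · 731 · 510 ≡ 729 (mod 949).
Since 729 ≠ 1, base 10 is a Fermat witness: 949 is composite.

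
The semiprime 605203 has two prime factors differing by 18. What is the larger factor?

Since p = q + 18, we have 605203 = q(q + 18), so q² + 18q − 605203 = 0.
Discriminant: 18² + 4·605203 = 324 + 2420812 = 2421136; √2421136 = 1556.
q = (−18 + 1556)/2 = 769, and p = q + 18 = 787.
Check: 769 · 787 = 605203.

787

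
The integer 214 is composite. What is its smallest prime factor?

2

214 is even: 2 divides it.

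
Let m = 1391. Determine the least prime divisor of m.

13

1391 is odd.
Digit sum 14, not divisible by 3.
Ends in 1: not divisible by 5.
7: 1391 = 7·198 + 5
11: 1391 = 11·126 + 5
13: 1391 = 13·107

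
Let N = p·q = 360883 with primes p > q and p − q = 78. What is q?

Since p = q + 78, we have 360883 = q(q + 78), so q² + 78q − 360883 = 0.
Discriminant: 78² + 4·360883 = 6084 + 1443532 = 1449616; √1449616 = 1204.
q = (−78 + 1204)/2 = 563, and p = q + 78 = 641.
Check: 563 · 641 = 360883.

563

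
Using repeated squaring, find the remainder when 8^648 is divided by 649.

8^1 ≡ 8 (mod 649)
8^2 ≡ 8^2 = 64 ≡ 64 (mod 649)
8^4 ≡ 64^2 = 4096 ≡ 202 (mod 649)
8^8 ≡ 202^2 = 40804 ≡ 566 (mod 649)
8^16 ≡ 566^2 = 320356 ≡ 399 (mod 649)
8^32 ≡ 399^2 = 159201 ≡ 196 (mod 649)
8^64 ≡ 196^2 = 38416 ≡ 125 (mod 649)
8^128 ≡ 125^2 = 15625 ≡ 49 (mod 649)
8^256 ≡ 49^2 = 2401 ≡ 454 (mod 649)
8^512 ≡ 454^2 = 206116 ≡ 383 (mod 649)
648 = 512 + 128 + 8 in binary powers of 2.
So 8^648 ≡ 383 · 49 · 566 ≡ 588 (mod 649).
Since 588 ≠ 1, base 8 is a Fermat witness: 649 is composite.

588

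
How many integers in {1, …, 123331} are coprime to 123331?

Factor: 123331 = 13 · 53 · 179.
φ(123331) = (13−1) · (53−1) · (179−1) = 12 · 52 · 178 = 111072.

111072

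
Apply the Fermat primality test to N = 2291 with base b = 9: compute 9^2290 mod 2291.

426

9^1 ≡ 9 (mod 2291)
9^2 ≡ 9^2 = 81 ≡ 81 (mod 2291)
9^4 ≡ 81^2 = 6561 ≡ 1979 (mod 2291)
9^8 ≡ 1979^2 = 3916441 ≡ 1122 (mod 2291)
9^16 ≡ 1122^2 = 1258884 ≡ 1125 (mod 2291)
9^32 ≡ 1125^2 = 1265625 ≡ 993 (mod 2291)
9^64 ≡ 993^2 = 986049 ≡ 919 (mod 2291)
9^128 ≡ 919^2 = 844561 ≡ 1473 (mod 2291)
9^256 ≡ 1473^2 = 2169729 ≡ 152 (mod 2291)
9^512 ≡ 152^2 = 23104 ≡ 194 (mod 2291)
9^1024 ≡ 194^2 = 37636 ≡ 980 (mod 2291)
9^2048 ≡ 980^2 = 960400 ≡ 471 (mod 2291)
2290 = 2048 + 128 + 64 + 32 + 16 + 2 in binary powers of 2.
So 9^2290 ≡ 471 · 1473 · 919 · 993 · 1125 · 81 ≡ 426 (mod 2291).
Since 426 ≠ 1, base 9 is a Fermat witness: 2291 is composite.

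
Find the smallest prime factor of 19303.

19303 is odd.
Digit sum 16, not divisible by 3.
Ends in 3: not divisible by 5.
7: 19303 = 7·2757 + 4
11: 19303 = 11·1754 + 9
13: 19303 = 13·1484 + 11
17: 19303 = 17·1135 + 8
19: 19303 = 19·1015 + 18
23: 19303 = 23·839 + 6
29: 19303 = 29·665 + 18
31: 19303 = 31·622 + 21
37: 19303 = 37·521 + 26
41: 19303 = 41·470 + 33
43: 19303 = 43·448 + 39
47: 19303 = 47·410 + 33
53: 19303 = 53·364 + 11
59: 19303 = 59·327 + 10
61: 19303 = 61·316 + 27
67: 19303 = 67·288 + 7
71: 19303 = 71·271 + 62
73: 19303 = 73·264 + 31
79: 19303 = 79·244 + 27
83: 19303 = 83·232 + 47
89: 19303 = 89·216 + 79
97: 19303 = 97·199

97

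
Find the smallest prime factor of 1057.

7

1057 is odd.
Digit sum 13, not divisible by 3.
Ends in 7: not divisible by 5.
7: 1057 = 7·151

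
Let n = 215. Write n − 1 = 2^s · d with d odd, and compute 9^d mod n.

215 − 1 = 214 = 2^1 · 107, so d = 107.
9^1 ≡ 9 (mod 215)
9^2 ≡ 9^2 = 81 ≡ 81 (mod 215)
9^4 ≡ 81^2 = 6561 ≡ 111 (mod 215)
9^8 ≡ 111^2 = 12321 ≡ 66 (mod 215)
9^16 ≡ 66^2 = 4356 ≡ 56 (mod 215)
9^32 ≡ 56^2 = 3136 ≡ 126 (mod 215)
9^64 ≡ 126^2 = 15876 ≡ 181 (mod 215)
107 = 64 + 32 + 8 + 2 + 1 in binary powers of 2.
So 9^107 ≡ 181 · 126 · 66 · 81 · 9 ≡ 124 (mod 215).
Squaring chain: 124; never reaches −1, so base 9 is a Miller–Rabin witness that 215 is composite.

124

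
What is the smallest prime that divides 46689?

3

46689 is odd.
Digit sum 33, divisible by 3.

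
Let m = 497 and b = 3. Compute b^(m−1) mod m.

445

3^1 ≡ 3 (mod 497)
3^2 ≡ 3^2 = 9 ≡ 9 (mod 497)
3^4 ≡ 9^2 = 81 ≡ 81 (mod 497)
3^8 ≡ 81^2 = 6561 ≡ 100 (mod 497)
3^16 ≡ 100^2 = 10000 ≡ 60 (mod 497)
3^32 ≡ 60^2 = 3600 ≡ 121 (mod 497)
3^64 ≡ 121^2 = 14641 ≡ 228 (mod 497)
3^128 ≡ 228^2 = 51984 ≡ 296 (mod 497)
3^256 ≡ 296^2 = 87616 ≡ 144 (mod 497)
496 = 256 + 128 + 64 + 32 + 16 in binary powers of 2.
So 3^496 ≡ 144 · 296 · 228 · 121 · 60 ≡ 445 (mod 497).
Since 445 ≠ 1, base 3 is a Fermat witness: 497 is composite.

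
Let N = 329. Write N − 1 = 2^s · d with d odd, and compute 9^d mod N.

130

329 − 1 = 328 = 2^3 · 41, so d = 41.
9^1 ≡ 9 (mod 329)
9^2 ≡ 9^2 = 81 ≡ 81 (mod 329)
9^4 ≡ 81^2 = 6561 ≡ 310 (mod 329)
9^8 ≡ 310^2 = 96100 ≡ 32 (mod 329)
9^16 ≡ 32^2 = 1024 ≡ 37 (mod 329)
9^32 ≡ 37^2 = 1369 ≡ 53 (mod 329)
41 = 32 + 8 + 1 in binary powers of 2.
So 9^41 ≡ 53 · 32 · 9 ≡ 130 (mod 329).
Squaring chain: 130 → 121 → 165; never reaches −1, so base 9 is a Miller–Rabin witness that 329 is composite.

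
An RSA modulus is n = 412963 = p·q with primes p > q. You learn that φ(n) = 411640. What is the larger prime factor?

821

φ(n) = (p−1)(q−1) = n − (p+q) + 1, so p + q = 412963 − 411640 + 1 = 1324.
p and q are the roots of t² − 1324t + 412963 = 0.
Discriminant: 1324² − 4·412963 = 1752976 − 1651852 = 101124; √101124 = 318.
q = (1324 − 318)/2 = 503, p = (1324 + 318)/2 = 821.
Check: 503 · 821 = 412963.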